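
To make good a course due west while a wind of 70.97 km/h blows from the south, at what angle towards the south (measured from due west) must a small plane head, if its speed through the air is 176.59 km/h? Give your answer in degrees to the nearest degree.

The wind pushes perpendicular to the desired track; the heading must have a component into the wind equal to 70.97 km/h: 176.59 sin θ = 70.97.
sin θ = 0.4019, so θ = 23.696°.

24°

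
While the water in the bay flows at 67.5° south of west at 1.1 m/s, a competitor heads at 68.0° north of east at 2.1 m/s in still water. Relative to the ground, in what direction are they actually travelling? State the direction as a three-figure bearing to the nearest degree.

021°

Taking east as x and north as y: velocity relative to the water = (0.787, 1.947) m/s; the water relative to ground = (-0.421, -1.016) m/s.
Velocity relative to ground = (0.787, 1.947) + (-0.421, -1.016) = (0.366, 0.931) m/s.
Bearing = atan2(0.37, 0.93) = 21.45° clockwise from north.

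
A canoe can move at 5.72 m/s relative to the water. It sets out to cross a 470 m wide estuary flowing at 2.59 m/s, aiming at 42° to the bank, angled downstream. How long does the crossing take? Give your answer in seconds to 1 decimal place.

The component of the canoe's velocity perpendicular to the bank is 5.72 × sin 42° = 3.827 m/s.
The current is parallel to the bank, so it does not affect the crossing time.
Time = 470 / 3.827 = 122.798 s.

122.8 s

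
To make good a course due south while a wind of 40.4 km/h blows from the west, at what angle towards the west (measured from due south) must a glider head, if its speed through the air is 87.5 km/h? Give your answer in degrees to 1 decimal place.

The wind pushes perpendicular to the desired track; the heading must have a component into the wind equal to 40.4 km/h: 87.5 sin θ = 40.4.
sin θ = 0.4617, so θ = 27.498°.

27.5°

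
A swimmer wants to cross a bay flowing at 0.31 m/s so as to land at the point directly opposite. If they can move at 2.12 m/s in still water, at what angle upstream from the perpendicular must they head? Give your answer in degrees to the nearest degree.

8°

To cancel the current, the upstream component of the swimmer's velocity must equal the flow: 2.12 sin θ = 0.31.
sin θ = 0.31 / 2.12 = 0.1462.
θ = arcsin(0.1462) = 8.408°.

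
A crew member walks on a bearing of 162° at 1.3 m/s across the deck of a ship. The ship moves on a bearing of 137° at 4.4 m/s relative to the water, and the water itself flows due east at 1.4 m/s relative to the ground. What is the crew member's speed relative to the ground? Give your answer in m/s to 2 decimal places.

In east/north components (m/s): crew member relative to ship = (0.402, -1.236); ship relative to water = (3.001, -3.218); water relative to ground = (1.400, 0.000).
Sum = (4.803, -4.454) m/s.
Speed = |(4.803, -4.454)| = 6.550 m/s.

6.55 m/s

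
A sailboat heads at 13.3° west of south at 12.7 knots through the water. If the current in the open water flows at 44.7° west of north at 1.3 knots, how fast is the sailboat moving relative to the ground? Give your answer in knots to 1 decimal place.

12.1 knots

Taking east as x and north as y: velocity relative to the water = (-2.922, -12.359) knots; the water relative to ground = (-0.914, 0.924) knots.
Velocity relative to ground = (-2.922, -12.359) + (-0.914, 0.924) = (-3.836, -11.435) knots.
Speed = |(-3.836, -11.435)| = 12.062 knots.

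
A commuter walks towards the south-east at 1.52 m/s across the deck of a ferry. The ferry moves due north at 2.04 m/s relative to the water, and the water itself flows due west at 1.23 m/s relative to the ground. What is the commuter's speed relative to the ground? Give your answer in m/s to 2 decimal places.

0.98 m/s

In east/north components (m/s): commuter relative to ferry = (1.075, -1.075); ferry relative to water = (0.000, 2.040); water relative to ground = (-1.230, 0.000).
Sum = (-0.155, 0.965) m/s.
Speed = |(-0.155, 0.965)| = 0.978 m/s.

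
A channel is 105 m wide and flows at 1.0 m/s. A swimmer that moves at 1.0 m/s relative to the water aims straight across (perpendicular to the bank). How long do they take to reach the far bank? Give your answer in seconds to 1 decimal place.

105.0 s

The component of the swimmer's velocity perpendicular to the bank is 1.0 m/s.
The flow acts along the bank and has no component across it.
Time = 105 / 1.000 = 105.000 s.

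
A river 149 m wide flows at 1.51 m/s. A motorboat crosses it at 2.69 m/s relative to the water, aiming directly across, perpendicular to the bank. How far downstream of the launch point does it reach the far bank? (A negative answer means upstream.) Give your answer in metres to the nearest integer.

84 m

Perpendicular speed = 2.690 m/s; crossing time = 149 / 2.690 = 55.390 s.
Net downstream speed = 1.510 m/s.
Drift = 1.510 × 55.390 = 83.639 m (downstream).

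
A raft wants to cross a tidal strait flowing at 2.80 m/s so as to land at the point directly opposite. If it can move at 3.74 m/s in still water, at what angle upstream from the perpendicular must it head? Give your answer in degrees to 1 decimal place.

To cancel the current, the upstream component of the raft's velocity must equal the flow: 3.74 sin θ = 2.80.
sin θ = 2.80 / 3.74 = 0.7487.
θ = arcsin(0.7487) = 48.475°.

48.5°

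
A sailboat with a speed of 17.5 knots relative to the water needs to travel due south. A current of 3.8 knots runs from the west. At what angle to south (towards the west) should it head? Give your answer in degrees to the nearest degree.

The current pushes perpendicular to the desired track; the heading must have a component into the current equal to 3.8 knots: 17.5 sin θ = 3.8.
sin θ = 0.2171, so θ = 12.541°.

13°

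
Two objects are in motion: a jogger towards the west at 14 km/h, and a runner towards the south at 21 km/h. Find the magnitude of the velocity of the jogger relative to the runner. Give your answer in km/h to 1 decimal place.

25.2 km/h

Taking east as x and north as y: jogger velocity = (-14.000, 0.000) km/h; runner velocity = (0.000, -21.000) km/h.
Velocity of jogger relative to runner = (-14.000, 0.000) − (0.000, -21.000) = (-14.000, 21.000) km/h.
Magnitude = |(-14.000, 21.000)| = 25.239 km/h.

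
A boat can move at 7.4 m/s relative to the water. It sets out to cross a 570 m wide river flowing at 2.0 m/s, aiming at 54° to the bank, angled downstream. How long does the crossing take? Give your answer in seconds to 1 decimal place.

95.2 s

The component of the boat's velocity perpendicular to the bank is 7.4 × sin 54° = 5.987 m/s.
The flow acts along the bank and has no component across it.
Time = 570 / 5.987 = 95.211 s.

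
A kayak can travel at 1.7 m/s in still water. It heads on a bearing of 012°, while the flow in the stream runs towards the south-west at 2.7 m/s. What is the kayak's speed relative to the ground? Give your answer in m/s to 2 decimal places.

1.58 m/s

Taking east as x and north as y: velocity relative to the water = (0.353, 1.663) m/s; the water relative to ground = (-1.909, -1.909) m/s.
Velocity relative to ground = (0.353, 1.663) + (-1.909, -1.909) = (-1.556, -0.246) m/s.
Speed = |(-1.556, -0.246)| = 1.575 m/s.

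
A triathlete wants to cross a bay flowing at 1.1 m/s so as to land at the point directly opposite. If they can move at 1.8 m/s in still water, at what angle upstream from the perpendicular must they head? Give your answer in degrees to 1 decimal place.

To cancel the current, the upstream component of the triathlete's velocity must equal the flow: 1.8 sin θ = 1.1.
sin θ = 1.1 / 1.8 = 0.6111.
θ = arcsin(0.6111) = 37.670°.

37.7°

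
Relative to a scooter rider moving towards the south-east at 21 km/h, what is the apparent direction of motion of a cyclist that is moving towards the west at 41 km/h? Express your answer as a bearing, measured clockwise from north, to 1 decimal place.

284.9°

Taking east as x and north as y: cyclist velocity = (-41.000, 0.000) km/h; scooter rider velocity = (14.849, -14.849) km/h.
Velocity of cyclist relative to scooter rider = (-41.000, 0.000) − (14.849, -14.849) = (-55.849, 14.849) km/h.
Bearing = atan2(-55.85, 14.85) = 284.89° clockwise from north.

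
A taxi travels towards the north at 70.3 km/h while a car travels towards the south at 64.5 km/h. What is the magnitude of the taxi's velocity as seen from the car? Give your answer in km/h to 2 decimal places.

Taking east as x and north as y: taxi velocity = (0.000, 70.300) km/h; car velocity = (0.000, -64.500) km/h.
Velocity of taxi relative to car = (0.000, 70.300) − (0.000, -64.500) = (0.000, 134.800) km/h.
Magnitude = |(0.000, 134.800)| = 134.800 km/h.

134.80 km/h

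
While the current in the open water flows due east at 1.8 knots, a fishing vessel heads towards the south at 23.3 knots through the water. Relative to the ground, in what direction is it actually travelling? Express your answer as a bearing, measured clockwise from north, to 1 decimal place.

Taking east as x and north as y: velocity relative to the water = (0.000, -23.300) knots; the water relative to ground = (1.800, 0.000) knots.
Velocity relative to ground = (0.000, -23.300) + (1.800, 0.000) = (1.800, -23.300) knots.
Bearing = atan2(1.80, -23.30) = 175.58° clockwise from north.

175.6°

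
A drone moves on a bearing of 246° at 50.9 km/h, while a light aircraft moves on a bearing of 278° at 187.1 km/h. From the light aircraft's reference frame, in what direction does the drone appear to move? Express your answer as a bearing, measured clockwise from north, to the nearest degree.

109°

Taking east as x and north as y: drone velocity = (-46.499, -20.703) km/h; light aircraft velocity = (-185.279, 26.039) km/h.
Velocity of drone relative to light aircraft = (-46.499, -20.703) − (-185.279, 26.039) = (138.780, -46.742) km/h.
Bearing = atan2(138.78, -46.74) = 108.61° clockwise from north.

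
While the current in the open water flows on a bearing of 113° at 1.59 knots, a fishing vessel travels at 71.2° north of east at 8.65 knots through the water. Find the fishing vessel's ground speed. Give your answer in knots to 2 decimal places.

8.68 knots

Taking east as x and north as y: velocity relative to the water = (2.788, 8.189) knots; the water relative to ground = (1.464, -0.621) knots.
Velocity relative to ground = (2.788, 8.189) + (1.464, -0.621) = (4.251, 7.567) knots.
Speed = |(4.251, 7.567)| = 8.680 knots.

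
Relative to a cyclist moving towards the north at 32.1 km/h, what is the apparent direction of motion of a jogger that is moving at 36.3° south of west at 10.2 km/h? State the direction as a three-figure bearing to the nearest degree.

192°

Taking east as x and north as y: jogger velocity = (-8.220, -6.039) km/h; cyclist velocity = (0.000, 32.100) km/h.
Velocity of jogger relative to cyclist = (-8.220, -6.039) − (0.000, 32.100) = (-8.220, -38.139) km/h.
Bearing = atan2(-8.22, -38.14) = 192.16° clockwise from north.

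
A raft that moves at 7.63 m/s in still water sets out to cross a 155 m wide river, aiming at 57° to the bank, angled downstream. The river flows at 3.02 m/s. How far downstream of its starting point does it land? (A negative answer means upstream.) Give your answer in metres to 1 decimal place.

173.8 m

Perpendicular speed = 6.399 m/s; crossing time = 155 / 6.399 = 24.222 s.
Net downstream speed = 7.176 m/s.
Drift = 7.176 × 24.222 = 173.810 m (downstream).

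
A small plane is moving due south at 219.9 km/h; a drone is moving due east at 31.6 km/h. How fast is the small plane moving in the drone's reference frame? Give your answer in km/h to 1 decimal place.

222.2 km/h

Taking east as x and north as y: small plane velocity = (0.000, -219.900) km/h; drone velocity = (31.600, 0.000) km/h.
Velocity of small plane relative to drone = (0.000, -219.900) − (31.600, 0.000) = (-31.600, -219.900) km/h.
Magnitude = |(-31.600, -219.900)| = 222.159 km/h.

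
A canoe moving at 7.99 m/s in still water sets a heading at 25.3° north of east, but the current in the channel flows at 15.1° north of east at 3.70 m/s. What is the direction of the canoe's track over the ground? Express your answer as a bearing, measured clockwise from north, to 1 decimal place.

067.9°

Taking east as x and north as y: velocity relative to the water = (7.224, 3.415) m/s; the water relative to ground = (3.572, 0.964) m/s.
Velocity relative to ground = (7.224, 3.415) + (3.572, 0.964) = (10.796, 4.378) m/s.
Bearing = atan2(10.80, 4.38) = 67.92° clockwise from north.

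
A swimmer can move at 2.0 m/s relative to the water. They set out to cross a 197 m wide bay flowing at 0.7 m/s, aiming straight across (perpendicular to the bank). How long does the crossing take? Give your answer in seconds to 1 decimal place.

98.5 s

The component of the swimmer's velocity perpendicular to the bank is 2.0 m/s.
The current is parallel to the bank, so it does not affect the crossing time.
Time = 197 / 2.000 = 98.500 s.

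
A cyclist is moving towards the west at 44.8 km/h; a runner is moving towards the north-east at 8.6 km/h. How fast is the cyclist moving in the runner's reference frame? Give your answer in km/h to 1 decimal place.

51.2 km/h

Taking east as x and north as y: cyclist velocity = (-44.800, 0.000) km/h; runner velocity = (6.081, 6.081) km/h.
Velocity of cyclist relative to runner = (-44.800, 0.000) − (6.081, 6.081) = (-50.881, -6.081) km/h.
Magnitude = |(-50.881, -6.081)| = 51.243 km/h.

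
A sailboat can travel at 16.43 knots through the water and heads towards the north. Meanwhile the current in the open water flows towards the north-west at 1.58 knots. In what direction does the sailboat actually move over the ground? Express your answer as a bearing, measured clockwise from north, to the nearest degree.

356°

Taking east as x and north as y: velocity relative to the water = (0.000, 16.430) knots; the water relative to ground = (-1.117, 1.117) knots.
Velocity relative to ground = (0.000, 16.430) + (-1.117, 1.117) = (-1.117, 17.547) knots.
Bearing = atan2(-1.12, 17.55) = 356.36° clockwise from north.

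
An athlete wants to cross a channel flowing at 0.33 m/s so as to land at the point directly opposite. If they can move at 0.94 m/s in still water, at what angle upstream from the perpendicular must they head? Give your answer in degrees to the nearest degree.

21°

To cancel the current, the upstream component of the athlete's velocity must equal the flow: 0.94 sin θ = 0.33.
sin θ = 0.33 / 0.94 = 0.3511.
θ = arcsin(0.3511) = 20.552°.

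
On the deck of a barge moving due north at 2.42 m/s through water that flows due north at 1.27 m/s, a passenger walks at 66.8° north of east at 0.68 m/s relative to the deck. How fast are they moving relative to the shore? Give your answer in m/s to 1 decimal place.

In east/north components (m/s): passenger relative to barge = (0.268, 0.625); barge relative to water = (0.000, 2.420); water relative to ground = (0.000, 1.270).
Sum = (0.268, 4.315) m/s.
Speed = |(0.268, 4.315)| = 4.323 m/s.

4.3 m/s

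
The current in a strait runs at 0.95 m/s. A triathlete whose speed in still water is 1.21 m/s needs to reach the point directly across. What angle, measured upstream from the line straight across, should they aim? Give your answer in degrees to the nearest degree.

52°

To cancel the current, the upstream component of the triathlete's velocity must equal the flow: 1.21 sin θ = 0.95.
sin θ = 0.95 / 1.21 = 0.7851.
θ = arcsin(0.7851) = 51.732°.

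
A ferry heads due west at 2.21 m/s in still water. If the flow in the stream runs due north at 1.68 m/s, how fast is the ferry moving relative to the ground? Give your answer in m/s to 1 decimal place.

Taking east as x and north as y: velocity relative to the water = (-2.210, 0.000) m/s; the water relative to ground = (0.000, 1.680) m/s.
Velocity relative to ground = (-2.210, 0.000) + (0.000, 1.680) = (-2.210, 1.680) m/s.
Speed = |(-2.210, 1.680)| = 2.776 m/s.

2.8 m/s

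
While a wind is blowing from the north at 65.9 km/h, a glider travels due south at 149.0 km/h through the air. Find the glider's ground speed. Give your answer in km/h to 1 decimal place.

Taking east as x and north as y: velocity relative to the air = (0.000, -149.000) km/h; the air relative to ground = (0.000, -65.900) km/h.
Velocity relative to ground = (0.000, -149.000) + (0.000, -65.900) = (0.000, -214.900) km/h.
Speed = |(0.000, -214.900)| = 214.900 km/h.

214.9 km/h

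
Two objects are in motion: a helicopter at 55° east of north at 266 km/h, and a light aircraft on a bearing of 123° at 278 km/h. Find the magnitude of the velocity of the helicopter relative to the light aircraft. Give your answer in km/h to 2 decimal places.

304.36 km/h

Taking east as x and north as y: helicopter velocity = (217.894, 152.571) km/h; light aircraft velocity = (233.150, -151.410) km/h.
Velocity of helicopter relative to light aircraft = (217.894, 152.571) − (233.150, -151.410) = (-15.256, 303.981) km/h.
Magnitude = |(-15.256, 303.981)| = 304.364 km/h.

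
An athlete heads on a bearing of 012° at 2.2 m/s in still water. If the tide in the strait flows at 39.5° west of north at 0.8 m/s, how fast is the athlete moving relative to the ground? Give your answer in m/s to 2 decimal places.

Taking east as x and north as y: velocity relative to the water = (0.457, 2.152) m/s; the water relative to ground = (-0.509, 0.617) m/s.
Velocity relative to ground = (0.457, 2.152) + (-0.509, 0.617) = (-0.051, 2.769) m/s.
Speed = |(-0.051, 2.769)| = 2.770 m/s.

2.77 m/s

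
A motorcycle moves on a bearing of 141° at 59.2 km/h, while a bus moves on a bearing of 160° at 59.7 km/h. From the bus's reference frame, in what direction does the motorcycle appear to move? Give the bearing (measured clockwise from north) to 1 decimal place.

Taking east as x and north as y: motorcycle velocity = (37.256, -46.007) km/h; bus velocity = (20.419, -56.100) km/h.
Velocity of motorcycle relative to bus = (37.256, -46.007) − (20.419, -56.100) = (16.837, 10.093) km/h.
Bearing = atan2(16.84, 10.09) = 59.06° clockwise from north.

059.1°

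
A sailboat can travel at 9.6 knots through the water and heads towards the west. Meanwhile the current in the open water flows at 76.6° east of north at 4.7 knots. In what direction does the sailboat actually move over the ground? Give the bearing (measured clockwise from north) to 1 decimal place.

282.2°

Taking east as x and north as y: velocity relative to the water = (-9.600, 0.000) knots; the water relative to ground = (4.572, 1.089) knots.
Velocity relative to ground = (-9.600, 0.000) + (4.572, 1.089) = (-5.028, 1.089) knots.
Bearing = atan2(-5.03, 1.09) = 282.22° clockwise from north.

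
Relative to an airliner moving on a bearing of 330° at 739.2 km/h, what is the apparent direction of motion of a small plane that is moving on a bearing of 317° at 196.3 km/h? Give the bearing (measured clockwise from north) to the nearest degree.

155°

Taking east as x and north as y: small plane velocity = (-133.876, 143.565) km/h; airliner velocity = (-369.600, 640.166) km/h.
Velocity of small plane relative to airliner = (-133.876, 143.565) − (-369.600, 640.166) = (235.724, -496.601) km/h.
Bearing = atan2(235.72, -496.60) = 154.61° clockwise from north.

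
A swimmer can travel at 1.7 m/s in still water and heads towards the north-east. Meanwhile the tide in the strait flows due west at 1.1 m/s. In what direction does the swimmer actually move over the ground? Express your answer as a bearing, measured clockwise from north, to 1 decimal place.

Taking east as x and north as y: velocity relative to the water = (1.202, 1.202) m/s; the water relative to ground = (-1.100, 0.000) m/s.
Velocity relative to ground = (1.202, 1.202) + (-1.100, 0.000) = (0.102, 1.202) m/s.
Bearing = atan2(0.10, 1.20) = 4.85° clockwise from north.

004.9°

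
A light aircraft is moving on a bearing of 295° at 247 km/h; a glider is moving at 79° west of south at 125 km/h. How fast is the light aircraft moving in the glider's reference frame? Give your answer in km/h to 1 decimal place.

163.3 km/h

Taking east as x and north as y: light aircraft velocity = (-223.858, 104.387) km/h; glider velocity = (-122.703, -23.851) km/h.
Velocity of light aircraft relative to glider = (-223.858, 104.387) − (-122.703, -23.851) = (-101.155, 128.238) km/h.
Magnitude = |(-101.155, 128.238)| = 163.332 km/h.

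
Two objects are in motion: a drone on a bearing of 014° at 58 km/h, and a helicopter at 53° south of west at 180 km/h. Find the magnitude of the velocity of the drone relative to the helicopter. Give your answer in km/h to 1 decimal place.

Taking east as x and north as y: drone velocity = (14.031, 56.277) km/h; helicopter velocity = (-108.327, -143.754) km/h.
Velocity of drone relative to helicopter = (14.031, 56.277) − (-108.327, -143.754) = (122.358, 200.032) km/h.
Magnitude = |(122.358, 200.032)| = 234.487 km/h.

234.5 km/h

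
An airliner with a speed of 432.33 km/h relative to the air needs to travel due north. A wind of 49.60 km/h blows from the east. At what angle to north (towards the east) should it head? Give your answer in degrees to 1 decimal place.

6.6°

The wind pushes perpendicular to the desired track; the heading must have a component into the wind equal to 49.60 km/h: 432.33 sin θ = 49.60.
sin θ = 0.1147, so θ = 6.588°.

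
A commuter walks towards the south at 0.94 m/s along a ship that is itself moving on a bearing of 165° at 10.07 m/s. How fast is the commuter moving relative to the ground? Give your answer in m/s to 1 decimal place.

11.0 m/s

Taking east as x and north as y: ship velocity = (2.606, -9.727) m/s; commuter velocity relative to ship = (0.000, -0.940) m/s.
Velocity relative to ground = (2.606, -9.727) + (0.000, -0.940) = (2.606, -10.667) m/s.
Speed = |(2.606, -10.667)| = 10.981 m/s.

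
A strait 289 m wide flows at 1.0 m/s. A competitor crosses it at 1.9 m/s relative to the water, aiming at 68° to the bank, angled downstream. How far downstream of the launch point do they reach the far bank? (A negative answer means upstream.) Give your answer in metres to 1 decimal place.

Perpendicular speed = 1.762 m/s; crossing time = 289 / 1.762 = 164.051 s.
Net downstream speed = 1.712 m/s.
Drift = 1.712 × 164.051 = 280.814 m (downstream).

280.8 m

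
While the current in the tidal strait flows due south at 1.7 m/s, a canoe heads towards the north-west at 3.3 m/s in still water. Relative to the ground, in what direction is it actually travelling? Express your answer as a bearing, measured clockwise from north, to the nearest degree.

Taking east as x and north as y: velocity relative to the water = (-2.333, 2.333) m/s; the water relative to ground = (0.000, -1.700) m/s.
Velocity relative to ground = (-2.333, 2.333) + (0.000, -1.700) = (-2.333, 0.633) m/s.
Bearing = atan2(-2.33, 0.63) = 285.19° clockwise from north.

285°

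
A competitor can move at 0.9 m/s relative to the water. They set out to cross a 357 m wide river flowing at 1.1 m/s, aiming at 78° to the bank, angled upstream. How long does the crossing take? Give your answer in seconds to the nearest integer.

The component of the competitor's velocity perpendicular to the bank is 0.9 × sin 78° = 0.880 m/s.
The current is parallel to the bank, so it does not affect the crossing time.
Time = 357 / 0.880 = 405.528 s.

406 s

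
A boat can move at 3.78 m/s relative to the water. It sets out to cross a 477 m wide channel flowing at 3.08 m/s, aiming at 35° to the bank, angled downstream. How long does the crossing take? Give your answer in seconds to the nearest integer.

220 s

The component of the boat's velocity perpendicular to the bank is 3.78 × sin 35° = 2.168 m/s.
The current is parallel to the bank, so it does not affect the crossing time.
Time = 477 / 2.168 = 220.006 s.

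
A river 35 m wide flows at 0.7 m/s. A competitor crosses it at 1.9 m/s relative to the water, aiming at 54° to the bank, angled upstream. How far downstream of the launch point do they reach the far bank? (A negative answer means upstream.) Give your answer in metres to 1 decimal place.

Perpendicular speed = 1.537 m/s; crossing time = 35 / 1.537 = 22.770 s.
Net downstream speed = -0.417 m/s.
Drift = -0.417 × 22.770 = -9.490 m (upstream).

-9.5 m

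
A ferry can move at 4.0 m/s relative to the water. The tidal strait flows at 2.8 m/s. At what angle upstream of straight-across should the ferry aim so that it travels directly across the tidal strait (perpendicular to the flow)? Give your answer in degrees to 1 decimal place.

44.4°

To cancel the current, the upstream component of the ferry's velocity must equal the flow: 4.0 sin θ = 2.8.
sin θ = 2.8 / 4.0 = 0.7000.
θ = arcsin(0.7000) = 44.427°.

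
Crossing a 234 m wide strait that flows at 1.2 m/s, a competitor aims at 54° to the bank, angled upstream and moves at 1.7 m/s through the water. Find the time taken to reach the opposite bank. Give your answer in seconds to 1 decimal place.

170.1 s

The component of the competitor's velocity perpendicular to the bank is 1.7 × sin 54° = 1.375 m/s.
The flow acts along the bank and has no component across it.
Time = 234 / 1.375 = 170.141 s.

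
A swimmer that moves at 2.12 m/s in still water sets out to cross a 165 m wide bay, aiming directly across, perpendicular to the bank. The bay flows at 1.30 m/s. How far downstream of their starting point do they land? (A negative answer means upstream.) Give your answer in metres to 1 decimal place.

101.2 m

Perpendicular speed = 2.120 m/s; crossing time = 165 / 2.120 = 77.830 s.
Net downstream speed = 1.300 m/s.
Drift = 1.300 × 77.830 = 101.179 m (downstream).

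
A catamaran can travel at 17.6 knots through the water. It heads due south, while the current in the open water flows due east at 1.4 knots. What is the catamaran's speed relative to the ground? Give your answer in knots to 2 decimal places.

17.66 knots

Taking east as x and north as y: velocity relative to the water = (0.000, -17.600) knots; the water relative to ground = (1.400, 0.000) knots.
Velocity relative to ground = (0.000, -17.600) + (1.400, 0.000) = (1.400, -17.600) knots.
Speed = |(1.400, -17.600)| = 17.656 knots.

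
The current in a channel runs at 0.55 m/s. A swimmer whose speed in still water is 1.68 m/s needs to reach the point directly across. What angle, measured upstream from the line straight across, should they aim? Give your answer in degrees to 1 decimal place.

To cancel the current, the upstream component of the swimmer's velocity must equal the flow: 1.68 sin θ = 0.55.
sin θ = 0.55 / 1.68 = 0.3274.
θ = arcsin(0.3274) = 19.110°.

19.1°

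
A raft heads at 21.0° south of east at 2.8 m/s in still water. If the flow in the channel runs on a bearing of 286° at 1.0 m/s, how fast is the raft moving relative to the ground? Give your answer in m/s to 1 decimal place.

1.8 m/s

Taking east as x and north as y: velocity relative to the water = (2.614, -1.003) m/s; the water relative to ground = (-0.961, 0.276) m/s.
Velocity relative to ground = (2.614, -1.003) + (-0.961, 0.276) = (1.653, -0.728) m/s.
Speed = |(1.653, -0.728)| = 1.806 m/s.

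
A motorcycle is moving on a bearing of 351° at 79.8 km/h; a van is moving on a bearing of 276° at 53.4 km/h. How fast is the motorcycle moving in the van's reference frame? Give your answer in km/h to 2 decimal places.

Taking east as x and north as y: motorcycle velocity = (-12.483, 78.818) km/h; van velocity = (-53.107, 5.582) km/h.
Velocity of motorcycle relative to van = (-12.483, 78.818) − (-53.107, 5.582) = (40.624, 73.236) km/h.
Magnitude = |(40.624, 73.236)| = 83.748 km/h.

83.75 km/h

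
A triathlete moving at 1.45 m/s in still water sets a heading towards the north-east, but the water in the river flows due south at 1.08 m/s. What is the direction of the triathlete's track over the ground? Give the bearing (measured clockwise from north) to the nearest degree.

Taking east as x and north as y: velocity relative to the water = (1.025, 1.025) m/s; the water relative to ground = (0.000, -1.080) m/s.
Velocity relative to ground = (1.025, 1.025) + (0.000, -1.080) = (1.025, -0.055) m/s.
Bearing = atan2(1.03, -0.05) = 93.05° clockwise from north.

093°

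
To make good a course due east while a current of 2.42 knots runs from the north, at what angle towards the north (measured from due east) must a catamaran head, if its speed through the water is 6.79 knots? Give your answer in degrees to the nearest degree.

The current pushes perpendicular to the desired track; the heading must have a component into the current equal to 2.42 knots: 6.79 sin θ = 2.42.
sin θ = 0.3564, so θ = 20.880°.

21°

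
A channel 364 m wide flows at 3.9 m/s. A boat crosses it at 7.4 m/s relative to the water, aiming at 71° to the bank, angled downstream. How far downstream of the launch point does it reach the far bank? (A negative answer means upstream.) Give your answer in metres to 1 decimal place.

328.2 m

Perpendicular speed = 6.997 m/s; crossing time = 364 / 6.997 = 52.024 s.
Net downstream speed = 6.309 m/s.
Drift = 6.309 × 52.024 = 328.227 m (downstream).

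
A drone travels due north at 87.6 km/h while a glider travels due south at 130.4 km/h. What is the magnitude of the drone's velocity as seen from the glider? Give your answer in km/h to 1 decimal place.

218.0 km/h

Taking east as x and north as y: drone velocity = (0.000, 87.600) km/h; glider velocity = (0.000, -130.400) km/h.
Velocity of drone relative to glider = (0.000, 87.600) − (0.000, -130.400) = (0.000, 218.000) km/h.
Magnitude = |(0.000, 218.000)| = 218.000 km/h.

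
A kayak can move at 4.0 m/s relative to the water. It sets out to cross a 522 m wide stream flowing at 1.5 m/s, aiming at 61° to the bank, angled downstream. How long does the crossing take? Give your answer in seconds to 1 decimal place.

149.2 s

The component of the kayak's velocity perpendicular to the bank is 4.0 × sin 61° = 3.498 m/s.
The current is parallel to the bank, so it does not affect the crossing time.
Time = 522 / 3.498 = 149.208 s.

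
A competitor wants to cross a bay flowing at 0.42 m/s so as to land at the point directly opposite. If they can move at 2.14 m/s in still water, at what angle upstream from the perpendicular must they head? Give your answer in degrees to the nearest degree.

To cancel the current, the upstream component of the competitor's velocity must equal the flow: 2.14 sin θ = 0.42.
sin θ = 0.42 / 2.14 = 0.1963.
θ = arcsin(0.1963) = 11.318°.

11°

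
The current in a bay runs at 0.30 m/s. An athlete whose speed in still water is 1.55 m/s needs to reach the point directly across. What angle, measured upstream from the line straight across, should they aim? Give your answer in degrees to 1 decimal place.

To cancel the current, the upstream component of the athlete's velocity must equal the flow: 1.55 sin θ = 0.30.
sin θ = 0.30 / 1.55 = 0.1935.
θ = arcsin(0.1935) = 11.160°.

11.2°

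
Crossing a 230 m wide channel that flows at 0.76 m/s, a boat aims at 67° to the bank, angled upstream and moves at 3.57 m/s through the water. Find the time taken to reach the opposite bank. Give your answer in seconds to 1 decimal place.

The component of the boat's velocity perpendicular to the bank is 3.57 × sin 67° = 3.286 m/s.
The current is parallel to the bank, so it does not affect the crossing time.
Time = 230 / 3.286 = 69.990 s.

70.0 s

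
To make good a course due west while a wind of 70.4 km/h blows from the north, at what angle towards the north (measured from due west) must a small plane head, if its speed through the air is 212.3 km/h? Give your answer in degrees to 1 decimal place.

19.4°

The wind pushes perpendicular to the desired track; the heading must have a component into the wind equal to 70.4 km/h: 212.3 sin θ = 70.4.
sin θ = 0.3316, so θ = 19.366°.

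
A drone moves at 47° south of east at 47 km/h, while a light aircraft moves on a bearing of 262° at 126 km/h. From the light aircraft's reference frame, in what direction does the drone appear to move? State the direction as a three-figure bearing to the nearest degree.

096°

Taking east as x and north as y: drone velocity = (32.054, -34.374) km/h; light aircraft velocity = (-124.774, -17.536) km/h.
Velocity of drone relative to light aircraft = (32.054, -34.374) − (-124.774, -17.536) = (156.828, -16.838) km/h.
Bearing = atan2(156.83, -16.84) = 96.13° clockwise from north.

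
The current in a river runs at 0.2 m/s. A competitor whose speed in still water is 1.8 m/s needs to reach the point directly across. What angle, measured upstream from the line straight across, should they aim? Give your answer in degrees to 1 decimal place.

To cancel the current, the upstream component of the competitor's velocity must equal the flow: 1.8 sin θ = 0.2.
sin θ = 0.2 / 1.8 = 0.1111.
θ = arcsin(0.1111) = 6.379°.

6.4°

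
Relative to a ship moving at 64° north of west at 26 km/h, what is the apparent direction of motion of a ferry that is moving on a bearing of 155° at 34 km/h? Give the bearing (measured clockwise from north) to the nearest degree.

Taking east as x and north as y: ferry velocity = (14.369, -30.814) km/h; ship velocity = (-11.398, 23.369) km/h.
Velocity of ferry relative to ship = (14.369, -30.814) − (-11.398, 23.369) = (25.767, -54.183) km/h.
Bearing = atan2(25.77, -54.18) = 154.57° clockwise from north.

155°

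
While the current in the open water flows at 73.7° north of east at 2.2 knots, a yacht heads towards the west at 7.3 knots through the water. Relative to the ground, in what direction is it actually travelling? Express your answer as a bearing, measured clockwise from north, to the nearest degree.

Taking east as x and north as y: velocity relative to the water = (-7.300, 0.000) knots; the water relative to ground = (0.617, 2.112) knots.
Velocity relative to ground = (-7.300, 0.000) + (0.617, 2.112) = (-6.683, 2.112) knots.
Bearing = atan2(-6.68, 2.11) = 287.54° clockwise from north.

288°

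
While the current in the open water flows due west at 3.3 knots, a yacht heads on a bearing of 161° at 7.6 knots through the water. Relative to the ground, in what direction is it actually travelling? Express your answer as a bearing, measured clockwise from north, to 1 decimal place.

186.6°

Taking east as x and north as y: velocity relative to the water = (2.474, -7.186) knots; the water relative to ground = (-3.300, 0.000) knots.
Velocity relative to ground = (2.474, -7.186) + (-3.300, 0.000) = (-0.826, -7.186) knots.
Bearing = atan2(-0.83, -7.19) = 186.55° clockwise from north.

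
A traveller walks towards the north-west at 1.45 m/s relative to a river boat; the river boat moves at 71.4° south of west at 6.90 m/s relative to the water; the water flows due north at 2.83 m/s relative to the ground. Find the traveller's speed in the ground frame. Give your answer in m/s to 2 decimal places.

In east/north components (m/s): traveller relative to river boat = (-1.025, 1.025); river boat relative to water = (-2.201, -6.540); water relative to ground = (0.000, 2.830).
Sum = (-3.226, -2.684) m/s.
Speed = |(-3.226, -2.684)| = 4.197 m/s.

4.20 m/s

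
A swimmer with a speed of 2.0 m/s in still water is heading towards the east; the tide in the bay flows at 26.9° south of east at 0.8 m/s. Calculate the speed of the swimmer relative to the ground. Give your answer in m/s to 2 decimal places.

Taking east as x and north as y: velocity relative to the water = (2.000, 0.000) m/s; the water relative to ground = (0.713, -0.362) m/s.
Velocity relative to ground = (2.000, 0.000) + (0.713, -0.362) = (2.713, -0.362) m/s.
Speed = |(2.713, -0.362)| = 2.737 m/s.

2.74 m/s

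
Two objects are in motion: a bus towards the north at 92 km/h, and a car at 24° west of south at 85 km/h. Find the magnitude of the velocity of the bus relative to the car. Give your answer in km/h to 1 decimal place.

Taking east as x and north as y: bus velocity = (0.000, 92.000) km/h; car velocity = (-34.573, -77.651) km/h.
Velocity of bus relative to car = (0.000, 92.000) − (-34.573, -77.651) = (34.573, 169.651) km/h.
Magnitude = |(34.573, 169.651)| = 173.138 km/h.

173.1 km/h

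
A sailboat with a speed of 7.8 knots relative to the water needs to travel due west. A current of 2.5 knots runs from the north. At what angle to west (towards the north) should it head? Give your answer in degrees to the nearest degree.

The current pushes perpendicular to the desired track; the heading must have a component into the current equal to 2.5 knots: 7.8 sin θ = 2.5.
sin θ = 0.3205, so θ = 18.694°.

19°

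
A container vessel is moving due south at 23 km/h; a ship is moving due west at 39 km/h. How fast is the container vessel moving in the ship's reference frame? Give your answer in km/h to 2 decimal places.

Taking east as x and north as y: container vessel velocity = (0.000, -23.000) km/h; ship velocity = (-39.000, 0.000) km/h.
Velocity of container vessel relative to ship = (0.000, -23.000) − (-39.000, 0.000) = (39.000, -23.000) km/h.
Magnitude = |(39.000, -23.000)| = 45.277 km/h.

45.28 km/h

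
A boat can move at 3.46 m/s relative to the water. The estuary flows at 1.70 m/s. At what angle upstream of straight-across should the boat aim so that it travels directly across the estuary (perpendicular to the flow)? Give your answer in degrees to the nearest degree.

To cancel the current, the upstream component of the boat's velocity must equal the flow: 3.46 sin θ = 1.70.
sin θ = 1.70 / 3.46 = 0.4913.
θ = arcsin(0.4913) = 29.428°.

29°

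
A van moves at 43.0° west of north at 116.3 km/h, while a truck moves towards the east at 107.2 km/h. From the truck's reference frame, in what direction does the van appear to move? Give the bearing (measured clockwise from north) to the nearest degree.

295°

Taking east as x and north as y: van velocity = (-79.316, 85.056) km/h; truck velocity = (107.200, 0.000) km/h.
Velocity of van relative to truck = (-79.316, 85.056) − (107.200, 0.000) = (-186.516, 85.056) km/h.
Bearing = atan2(-186.52, 85.06) = 294.51° clockwise from north.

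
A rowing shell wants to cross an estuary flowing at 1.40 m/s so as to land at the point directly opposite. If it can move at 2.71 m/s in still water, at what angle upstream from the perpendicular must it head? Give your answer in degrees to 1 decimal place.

31.1°

To cancel the current, the upstream component of the rowing shell's velocity must equal the flow: 2.71 sin θ = 1.40.
sin θ = 1.40 / 2.71 = 0.5166.
θ = arcsin(0.5166) = 31.105°.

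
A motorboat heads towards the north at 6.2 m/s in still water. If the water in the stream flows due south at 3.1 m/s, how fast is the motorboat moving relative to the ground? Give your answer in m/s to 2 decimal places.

3.10 m/s

Taking east as x and north as y: velocity relative to the water = (0.000, 6.200) m/s; the water relative to ground = (0.000, -3.100) m/s.
Velocity relative to ground = (0.000, 6.200) + (0.000, -3.100) = (0.000, 3.100) m/s.
Speed = |(0.000, 3.100)| = 3.100 m/s.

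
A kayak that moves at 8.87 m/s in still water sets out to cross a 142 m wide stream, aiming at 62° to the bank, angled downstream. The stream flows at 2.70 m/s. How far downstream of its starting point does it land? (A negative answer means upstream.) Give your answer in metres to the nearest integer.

124 m

Perpendicular speed = 7.832 m/s; crossing time = 142 / 7.832 = 18.131 s.
Net downstream speed = 6.864 m/s.
Drift = 6.864 × 18.131 = 124.457 m (downstream).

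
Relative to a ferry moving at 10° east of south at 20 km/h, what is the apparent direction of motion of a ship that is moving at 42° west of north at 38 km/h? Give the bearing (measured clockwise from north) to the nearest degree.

329°

Taking east as x and north as y: ship velocity = (-25.427, 28.240) km/h; ferry velocity = (3.473, -19.696) km/h.
Velocity of ship relative to ferry = (-25.427, 28.240) − (3.473, -19.696) = (-28.900, 47.936) km/h.
Bearing = atan2(-28.90, 47.94) = 328.91° clockwise from north.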